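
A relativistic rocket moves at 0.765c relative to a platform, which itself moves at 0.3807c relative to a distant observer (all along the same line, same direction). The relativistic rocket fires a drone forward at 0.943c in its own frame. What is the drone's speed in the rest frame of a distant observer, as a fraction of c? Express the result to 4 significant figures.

0.9965c

Apply u = (u'+v)/(1+u'v) twice. Drone in the platform frame: (0.943+0.765)/(1+0.943·0.765) = 1.708/1.721395 = 0.99222c.
That velocity, transformed to the rest frame of a distant observer: (0.99222+0.3807)/(1+0.99222·0.3807) = 1.37292/1.377738154 = 0.9965c.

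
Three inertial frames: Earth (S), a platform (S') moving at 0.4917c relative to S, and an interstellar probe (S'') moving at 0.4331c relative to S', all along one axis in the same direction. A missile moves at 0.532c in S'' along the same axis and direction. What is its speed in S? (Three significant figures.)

0.921c

First combine the missile and interstellar probe (S''→S'): u₁ = (0.532 + 0.4331)/(1 + 0.532×0.4331) = 0.9651/1.2304092 = 0.78437.
Then combine with the platform (S'→S): u = (0.78437 + 0.4917)/(1 + 0.78437×0.4917) = 1.27607/1.385674729 = 0.9209.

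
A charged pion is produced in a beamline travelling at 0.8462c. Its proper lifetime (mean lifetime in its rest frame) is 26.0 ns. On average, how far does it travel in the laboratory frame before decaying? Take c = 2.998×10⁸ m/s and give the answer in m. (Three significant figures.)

12.4 m

γ = 1/√(1 − β²) = 1/√(1 − 0.71605444) = 1/√0.28394556 = 1/0.532865 = 1.8766.
Lab-frame lifetime: Δt = γτ = 1.8766 × 26.0 ns = 48.792 ns.
Distance: d = vΔt = 0.8462 × 2.998×10⁸ m/s × 4.8792×10^-8 s = 12.4 m.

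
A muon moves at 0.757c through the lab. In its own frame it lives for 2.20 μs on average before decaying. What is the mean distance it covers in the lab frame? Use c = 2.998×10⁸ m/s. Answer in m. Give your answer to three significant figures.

γ = 1/√(1 − β²) = 1/√(1 − 0.573049) = 1/√0.426951 = 1/0.653415 = 1.5304.
Lab-frame lifetime: Δt = γτ = 1.5304 × 2.20 μs = 3.3669 μs.
Distance: d = vΔt = 0.757 × 2.998×10⁸ m/s × 3.3669×10^-6 s = 764 m.

764 m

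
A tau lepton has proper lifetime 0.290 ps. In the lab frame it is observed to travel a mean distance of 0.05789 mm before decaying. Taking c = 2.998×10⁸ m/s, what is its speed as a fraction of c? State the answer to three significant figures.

Lab distance = (lab lifetime)·v = γτ·βc, so βγ = d/(cτ) = 5.789×10^-5/(2.998×10⁸ × 2.900×10^-13) = 0.66585.
With βγ = 0.66585: γ² = 1 + (βγ)² = 1.443356, and β = (βγ)/γ = 0.66585/1.2014 = 0.554.

0.554c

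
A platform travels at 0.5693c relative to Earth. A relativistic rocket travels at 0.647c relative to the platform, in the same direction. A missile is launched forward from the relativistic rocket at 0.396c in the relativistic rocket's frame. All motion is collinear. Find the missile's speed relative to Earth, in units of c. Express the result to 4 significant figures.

Apply u = (u'+v)/(1+u'v) twice. Missile in the platform frame: (0.396+0.647)/(1+0.396·0.647) = 1.043/1.256212 = 0.83027c.
That velocity, transformed to the rest frame of Earth: (0.83027+0.5693)/(1+0.83027·0.5693) = 1.39957/1.472672711 = 0.95036c.

0.9504c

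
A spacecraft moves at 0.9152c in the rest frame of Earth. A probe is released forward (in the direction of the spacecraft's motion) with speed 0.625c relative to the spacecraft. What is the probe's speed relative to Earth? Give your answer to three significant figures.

Relativistic velocity addition: u = (u' + v)/(1 + u'v/c²), with u' = 0.625c and v = 0.9152c.
Numerator: 0.625 + 0.9152 = 1.5402. Denominator: 1 + (0.625)(0.9152) = 1.572.
u = 1.5402/1.572 = 0.97977, so the speed is 0.980c.

0.980c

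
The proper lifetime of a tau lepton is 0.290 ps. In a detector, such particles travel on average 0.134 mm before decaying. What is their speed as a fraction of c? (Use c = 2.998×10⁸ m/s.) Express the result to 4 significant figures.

Let x = d/(cτ) = 1.340×10^-4 m / (2.998×10⁸ m/s × 2.900×10^-13 s) = 1.5413. Since d = βγcτ, x = βγ = β/√(1−β²).
Solving: β² = x²/(1+x²) = 2.37561/3.37561 = 0.703757, so β = 0.8389.

0.8389c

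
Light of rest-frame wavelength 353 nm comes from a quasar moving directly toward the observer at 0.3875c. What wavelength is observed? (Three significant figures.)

235 nm

Relativistic Doppler for wavelength: λ_obs = λ_src · √((1−β)/(1+β)).
With β = 0.3875: factor = √(0.6125/1.3875) = 0.66441.
λ_obs = 353 × 0.66441 = 235 nm.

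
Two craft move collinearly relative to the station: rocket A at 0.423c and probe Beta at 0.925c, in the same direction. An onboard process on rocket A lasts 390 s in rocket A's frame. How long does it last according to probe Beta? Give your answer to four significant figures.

The velocity of rocket A relative to probe Beta is (0.423 − 0.925)c / (1 − 0.423×0.925) = −0.82467c; relative speed 0.82467c.
γ for this relative speed: γ = 1/√(1 − 0.680081) = 1.768.
The clock on rocket A records proper time, so probe Beta measures Δt = γΔτ = 1.768 × 390 = 689.5 s.

689.5 s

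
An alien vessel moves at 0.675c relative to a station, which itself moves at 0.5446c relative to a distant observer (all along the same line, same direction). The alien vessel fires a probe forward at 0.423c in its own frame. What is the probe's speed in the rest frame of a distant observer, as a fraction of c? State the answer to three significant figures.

0.955c

First combine the probe and alien vessel (S''→S'): u₁ = (0.423 + 0.675)/(1 + 0.423×0.675) = 1.098/1.285525 = 0.85413.
Then combine with the station (S'→S): u = (0.85413 + 0.5446)/(1 + 0.85413×0.5446) = 1.39873/1.465159198 = 0.95466.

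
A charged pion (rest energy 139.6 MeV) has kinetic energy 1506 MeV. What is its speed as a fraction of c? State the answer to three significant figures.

0.996c

γ = 1 + K/(mc²) = 1 + 1506/139.6 = 11.788.
β = √(1 − 1/γ²) = √(1 − 0.00719647) = √0.99280353 = 0.996.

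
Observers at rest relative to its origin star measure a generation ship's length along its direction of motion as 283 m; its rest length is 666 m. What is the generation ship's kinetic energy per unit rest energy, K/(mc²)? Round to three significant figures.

From L = L₀/γ: γ = 666/283 = 2.35336.
Since K = (γ−1)mc², K/(mc²) = 2.35336 − 1 = 1.35.

1.35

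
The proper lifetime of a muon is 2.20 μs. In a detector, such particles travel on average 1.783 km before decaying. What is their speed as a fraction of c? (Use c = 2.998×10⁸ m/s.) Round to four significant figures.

0.9379c

Lab distance = (lab lifetime)·v = γτ·βc, so βγ = d/(cτ) = 1783/(2.998×10⁸ × 2.200×10^-6) = 2.7033.
With βγ = 2.7033: γ² = 1 + (βγ)² = 8.30783, and β = (βγ)/γ = 2.7033/2.88233 = 0.9379.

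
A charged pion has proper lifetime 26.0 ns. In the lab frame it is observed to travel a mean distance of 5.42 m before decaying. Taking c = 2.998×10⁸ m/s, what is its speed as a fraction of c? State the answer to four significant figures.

d = βγcτ ⇒ βγ = d/(cτ) = 5.420 m / (7.7948 m) = 0.69534.
β = (βγ)/√(1+(βγ)²) = 0.69534/√1.483498 = 0.5709.

0.5709c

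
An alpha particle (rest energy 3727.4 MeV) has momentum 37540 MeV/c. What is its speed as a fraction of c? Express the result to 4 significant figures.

βγ = pc/(mc²) = 37540/3727.4 = 10.071.
Since γ² = 1 + (βγ)² = 102.425, γ = √102.425 = 10.1205, and β = (βγ)/γ = 10.071/10.1205 = 0.9951.

0.9951c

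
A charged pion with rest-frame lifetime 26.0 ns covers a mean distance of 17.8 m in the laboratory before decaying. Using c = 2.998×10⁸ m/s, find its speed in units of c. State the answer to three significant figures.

Lab distance = (lab lifetime)·v = γτ·βc, so βγ = d/(cτ) = 17.80/(2.998×10⁸ × 2.600×10^-8) = 2.2836.
With βγ = 2.2836: γ² = 1 + (βγ)² = 6.21483, and β = (βγ)/γ = 2.2836/2.49296 = 0.916.

0.916c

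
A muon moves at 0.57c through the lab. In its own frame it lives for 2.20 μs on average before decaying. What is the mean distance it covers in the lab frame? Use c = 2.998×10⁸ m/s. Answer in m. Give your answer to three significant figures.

458 m

γ = 1/√(1 − β²) = 1/√(1 − 0.3249) = 1/√0.6751 = 1/0.821645 = 1.2171.
Lab-frame lifetime: Δt = γτ = 1.2171 × 2.20 μs = 2.6776 μs.
Distance: d = vΔt = 0.57 × 2.998×10⁸ m/s × 2.6776×10^-6 s = 458 m.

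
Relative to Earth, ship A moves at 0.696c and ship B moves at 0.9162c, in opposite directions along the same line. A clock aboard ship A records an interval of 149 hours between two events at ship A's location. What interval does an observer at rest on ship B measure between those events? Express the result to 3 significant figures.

848 hours

The velocity of ship A relative to ship B is (0.696 + 0.9162)c / (1 + 0.696×0.9162) = 0.98444c; relative speed 0.98444c.
At |u| = 0.98444c, γ = (1 − 0.969122)^(−1/2) = 5.6908.
Ship A's interval is proper; time dilation gives Δt_B = γΔτ = 5.6908 × 149 hours = 848 hours.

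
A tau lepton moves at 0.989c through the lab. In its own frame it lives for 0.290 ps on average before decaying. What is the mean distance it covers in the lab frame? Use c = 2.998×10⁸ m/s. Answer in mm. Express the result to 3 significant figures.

0.581 mm

β² = 0.978121, so γ = 1/√0.021879 = 6.7606.
Lab-frame lifetime: Δt = γτ = 6.7606 × 0.290 ps = 1.9606 ps.
Distance: d = vΔt = 0.989 × 2.998×10⁸ m/s × 1.9606×10^-12 s = 5.81×10^-4 m = 0.581 mm.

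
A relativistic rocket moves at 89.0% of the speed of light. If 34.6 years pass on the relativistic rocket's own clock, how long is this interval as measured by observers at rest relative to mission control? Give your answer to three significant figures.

Lorentz factor: γ = (1 − 0.7921)^(−1/2) = 2.1932.
Time dilation: Δt = γ·Δτ = 2.1932 × 34.6 = 75.9 years.

75.9 years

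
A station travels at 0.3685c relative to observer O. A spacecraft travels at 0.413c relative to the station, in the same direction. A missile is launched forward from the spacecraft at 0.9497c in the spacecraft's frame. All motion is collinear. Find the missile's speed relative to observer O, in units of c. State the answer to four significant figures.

First combine the missile and spacecraft (S''→S'): u₁ = (0.9497 + 0.413)/(1 + 0.9497×0.413) = 1.3627/1.3922261 = 0.97879.
Then combine with the station (S'→S): u = (0.97879 + 0.3685)/(1 + 0.97879×0.3685) = 1.34729/1.360684115 = 0.99016.

0.9902c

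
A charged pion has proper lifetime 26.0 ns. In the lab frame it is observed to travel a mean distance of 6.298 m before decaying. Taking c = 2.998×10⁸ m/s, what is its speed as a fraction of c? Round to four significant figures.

d = βγcτ ⇒ βγ = d/(cτ) = 6.298 m / (7.7948 m) = 0.80797.
β = (βγ)/√(1+(βγ)²) = 0.80797/√1.652816 = 0.6285.

0.6285c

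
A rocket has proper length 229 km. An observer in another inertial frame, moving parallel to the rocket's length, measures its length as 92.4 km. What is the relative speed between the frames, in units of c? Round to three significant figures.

0.915c

Length contraction gives γ = L₀/L = 229/92.4 = 2.4784.
β = √(1 − 1/γ²) = √0.837199 = 0.915.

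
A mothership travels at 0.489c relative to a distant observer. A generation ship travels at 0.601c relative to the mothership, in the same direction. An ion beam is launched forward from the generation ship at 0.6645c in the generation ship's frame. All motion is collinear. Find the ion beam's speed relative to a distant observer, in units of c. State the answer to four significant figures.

0.9661c

First combine the ion beam and generation ship (S''→S'): u₁ = (0.6645 + 0.601)/(1 + 0.6645×0.601) = 1.2655/1.3993645 = 0.90434.
Then combine with the mothership (S'→S): u = (0.90434 + 0.489)/(1 + 0.90434×0.489) = 1.39334/1.44222226 = 0.96611.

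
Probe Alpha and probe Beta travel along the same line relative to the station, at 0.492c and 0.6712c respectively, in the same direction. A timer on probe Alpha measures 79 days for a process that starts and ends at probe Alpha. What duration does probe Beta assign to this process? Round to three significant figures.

82.0 days

Transform probe Alpha's velocity into probe Beta's frame: (0.492 − 0.6712)/(1 − 0.492·0.6712) = −0.1792/0.6697696, so the relative speed is 0.26755c.
γ for this relative speed: γ = 1/√(1 − 0.071583) = 1.0378.
Probe Alpha's interval is proper; time dilation gives Δt_B = γΔτ = 1.0378 × 79 days = 82.0 days.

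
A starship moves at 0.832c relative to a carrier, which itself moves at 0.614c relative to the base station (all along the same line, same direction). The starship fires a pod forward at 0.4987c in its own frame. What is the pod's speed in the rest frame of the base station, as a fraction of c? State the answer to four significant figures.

0.9854c

First combine the pod and starship (S''→S'): u₁ = (0.4987 + 0.832)/(1 + 0.4987×0.832) = 1.3307/1.4149184 = 0.94048.
Then combine with the carrier (S'→S): u = (0.94048 + 0.614)/(1 + 0.94048×0.614) = 1.55448/1.57745472 = 0.98544.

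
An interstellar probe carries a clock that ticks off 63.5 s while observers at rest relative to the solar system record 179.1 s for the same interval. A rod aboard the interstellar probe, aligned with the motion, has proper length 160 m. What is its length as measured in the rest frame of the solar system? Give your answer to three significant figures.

56.7 m

From Δt = γΔτ: γ = 179.1/63.5 = 2.82047.
L = L₀/γ = 160/2.82047 = 56.7 m.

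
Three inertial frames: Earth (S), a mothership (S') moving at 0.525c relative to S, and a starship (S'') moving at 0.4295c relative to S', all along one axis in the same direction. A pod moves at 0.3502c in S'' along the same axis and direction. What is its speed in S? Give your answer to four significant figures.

Compose velocities in two stages. Stage 1 (into S'): u₁ = (0.3502+0.4295)/(1+0.3502×0.4295) = 0.67776.
Stage 2 (into S): u = (0.67776+0.525)/(1+0.67776×0.525) = 0.88711, so the speed is 0.8871c.

0.8871c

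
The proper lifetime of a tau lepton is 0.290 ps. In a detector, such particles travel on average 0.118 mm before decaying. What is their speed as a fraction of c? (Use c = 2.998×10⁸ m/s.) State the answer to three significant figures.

0.805c

Lab distance = (lab lifetime)·v = γτ·βc, so βγ = d/(cτ) = 1.180×10^-4/(2.998×10⁸ × 2.900×10^-13) = 1.3572.
With βγ = 1.3572: γ² = 1 + (βγ)² = 2.84199, and β = (βγ)/γ = 1.3572/1.68582 = 0.805.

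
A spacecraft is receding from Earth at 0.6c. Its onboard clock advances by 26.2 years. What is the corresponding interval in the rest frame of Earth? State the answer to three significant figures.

32.8 years

β² = 0.36, so γ = 1/√0.64 = 1.25.
Time dilation: Δt = γ·Δτ = 1.25 × 26.2 = 32.8 years.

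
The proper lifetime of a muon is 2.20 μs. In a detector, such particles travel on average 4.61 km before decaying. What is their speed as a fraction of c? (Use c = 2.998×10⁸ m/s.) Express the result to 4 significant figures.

Lab distance = (lab lifetime)·v = γτ·βc, so βγ = d/(cτ) = 4610/(2.998×10⁸ × 2.200×10^-6) = 6.9895.
With βγ = 6.9895: γ² = 1 + (βγ)² = 49.8531, and β = (βγ)/γ = 6.9895/7.06067 = 0.9899.

0.9899c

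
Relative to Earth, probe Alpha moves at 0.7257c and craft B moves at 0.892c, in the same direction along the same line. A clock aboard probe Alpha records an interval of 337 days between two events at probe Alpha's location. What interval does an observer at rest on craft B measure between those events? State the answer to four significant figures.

Transform probe Alpha's velocity into craft B's frame: (0.7257 − 0.892)/(1 − 0.7257·0.892) = −0.1663/0.3526756, so the relative speed is 0.47154c.
At |u| = 0.47154c, γ = (1 − 0.22235)^(−1/2) = 1.134.
The clock on probe Alpha records proper time, so craft B measures Δt = γΔτ = 1.134 × 337 = 382.2 days.

382.2 days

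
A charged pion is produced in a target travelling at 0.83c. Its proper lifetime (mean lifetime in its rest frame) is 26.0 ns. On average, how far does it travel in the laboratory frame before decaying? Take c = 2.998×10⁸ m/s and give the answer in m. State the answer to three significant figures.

11.6 m

With β = 0.83, γ = 1/√(1 − 0.83²) = 1/√0.3111 = 1.7929.
Lab-frame lifetime: Δt = γτ = 1.7929 × 26.0 ns = 46.615 ns.
Distance: d = vΔt = 0.83 × 2.998×10⁸ m/s × 4.6615×10^-8 s = 11.6 m.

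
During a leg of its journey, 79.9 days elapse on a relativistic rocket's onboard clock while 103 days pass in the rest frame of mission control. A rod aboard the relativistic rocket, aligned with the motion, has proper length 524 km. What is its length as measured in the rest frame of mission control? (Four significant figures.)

The time-dilation ratio gives γ = 103/79.9 = 1.28911.
L = L₀/γ = 524/1.28911 = 406.5 km.

406.5 km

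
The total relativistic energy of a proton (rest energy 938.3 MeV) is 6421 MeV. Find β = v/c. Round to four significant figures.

0.9893

Total energy E = γmc² gives γ = 6421/938.3 = 6.8432.
Hence β = √(1 − 1/γ²) = √(1 − 0.0213541) = √0.9786459 = 0.9893.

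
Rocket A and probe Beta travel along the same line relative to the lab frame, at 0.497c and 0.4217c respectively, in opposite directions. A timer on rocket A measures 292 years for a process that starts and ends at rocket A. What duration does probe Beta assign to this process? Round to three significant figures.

The velocity of rocket A relative to probe Beta is (0.497 + 0.4217)c / (1 + 0.497×0.4217) = 0.75952c; relative speed 0.75952c.
γ for this relative speed: γ = 1/√(1 − 0.576871) = 1.5373.
Rocket A's interval is proper; time dilation gives Δt_B = γΔτ = 1.5373 × 292 years = 449 years.

449 years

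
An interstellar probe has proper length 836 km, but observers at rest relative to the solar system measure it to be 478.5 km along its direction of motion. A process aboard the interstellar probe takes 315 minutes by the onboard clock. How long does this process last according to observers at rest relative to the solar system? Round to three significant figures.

Length contraction gives γ = L₀/L = 836/478.5 = 1.74713.
The same γ dilates the second interval: 1.74713 × 315 minutes = 550 minutes.

550 minutes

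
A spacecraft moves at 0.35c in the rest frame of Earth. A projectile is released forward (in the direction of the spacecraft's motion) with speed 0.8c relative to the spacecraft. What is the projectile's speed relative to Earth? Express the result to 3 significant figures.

0.898c

Relativistic velocity addition: u = (u' + v)/(1 + u'v/c²), with u' = 0.8c and v = 0.35c.
Numerator: 0.8 + 0.35 = 1.15. Denominator: 1 + (0.8)(0.35) = 1.28.
u = 1.15/1.28 = 0.89844, so the speed is 0.898c.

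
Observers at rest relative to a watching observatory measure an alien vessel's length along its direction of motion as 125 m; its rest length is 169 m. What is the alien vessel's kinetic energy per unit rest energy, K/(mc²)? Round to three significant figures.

From L = L₀/γ: γ = 169/125 = 1.352.
K/(mc²) = γ − 1 = 1.352 − 1 = 0.352.

0.352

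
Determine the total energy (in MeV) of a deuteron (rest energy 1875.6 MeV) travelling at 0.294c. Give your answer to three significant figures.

β² = 0.086436, so γ = 1/√0.913564 = 1.0462.
Total energy: E = γmc² = 1.0462 × 1875.6 MeV = 1960 MeV.

1960 MeV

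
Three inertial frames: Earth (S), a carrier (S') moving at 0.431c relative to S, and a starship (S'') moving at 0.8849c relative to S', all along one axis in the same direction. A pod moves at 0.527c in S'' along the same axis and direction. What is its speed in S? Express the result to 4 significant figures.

Compose velocities in two stages. Stage 1 (into S'): u₁ = (0.527+0.8849)/(1+0.527×0.8849) = 0.96287.
Stage 2 (into S): u = (0.96287+0.431)/(1+0.96287×0.431) = 0.98507, so the speed is 0.9851c.

0.9851c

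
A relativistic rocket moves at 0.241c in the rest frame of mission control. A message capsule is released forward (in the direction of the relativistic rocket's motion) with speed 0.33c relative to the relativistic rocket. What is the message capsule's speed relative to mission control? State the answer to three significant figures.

0.529c

In units of c, u = (u' + v)/(1 + u'v) with u' = 0.33 and v = 0.241.
Numerator: 0.33 + 0.241 = 0.571. Denominator: 1 + (0.33)(0.241) = 1.07953.
u = 0.571/1.07953 = 0.52893, so the speed is 0.529c.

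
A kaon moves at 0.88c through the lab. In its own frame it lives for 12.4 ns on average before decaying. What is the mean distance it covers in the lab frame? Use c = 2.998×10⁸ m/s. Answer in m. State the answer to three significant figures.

6.89 m

β² = 0.7744, so γ = 1/√0.2256 = 2.1054.
Lab-frame lifetime: Δt = γτ = 2.1054 × 12.4 ns = 26.107 ns.
Distance: d = vΔt = 0.88 × 2.998×10⁸ m/s × 2.6107×10^-8 s = 6.89 m.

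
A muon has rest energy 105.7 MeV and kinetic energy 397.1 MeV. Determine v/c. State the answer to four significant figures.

K = (γ−1)mc², so γ = 1 + 397.1/105.7 = 4.7569.
Then v/c = √(1 − γ⁻²) = √(1 − 0.0441928) = √0.9558072 = 0.9777.

0.9777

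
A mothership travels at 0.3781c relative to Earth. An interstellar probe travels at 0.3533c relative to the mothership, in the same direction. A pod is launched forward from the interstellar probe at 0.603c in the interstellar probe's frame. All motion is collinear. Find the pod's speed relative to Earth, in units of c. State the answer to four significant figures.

Compose velocities in two stages. Stage 1 (into S'): u₁ = (0.603+0.3533)/(1+0.603×0.3533) = 0.78835.
Stage 2 (into S): u = (0.78835+0.3781)/(1+0.78835×0.3781) = 0.8986, so the speed is 0.8986c.

0.8986c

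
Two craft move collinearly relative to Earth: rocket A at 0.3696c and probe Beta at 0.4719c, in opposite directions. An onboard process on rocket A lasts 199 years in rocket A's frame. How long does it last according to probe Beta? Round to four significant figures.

285.3 years

Transform rocket A's velocity into probe Beta's frame: (0.3696 + 0.4719)/(1 + 0.3696·0.4719) = 0.8415/1.17441424, so the relative speed is 0.71653c.
At |u| = 0.71653c, γ = (1 − 0.513415)^(−1/2) = 1.4336.
The clock on rocket A records proper time, so probe Beta measures Δt = γΔτ = 1.4336 × 199 = 285.3 years.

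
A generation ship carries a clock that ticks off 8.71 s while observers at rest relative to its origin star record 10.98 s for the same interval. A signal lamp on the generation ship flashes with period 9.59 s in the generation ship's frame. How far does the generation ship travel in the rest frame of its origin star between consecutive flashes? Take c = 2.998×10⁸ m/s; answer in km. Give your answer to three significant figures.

γ = Δt/Δτ = 10.98/8.71 = 1.26062.
β = √(1 − 1/γ²) = 0.60888. Lab-frame period = γτ = 1.26062×9.59 s = 12.089 s. Distance = βc × γτ = 0.60888 × 2.998×10⁸ m/s × 12.089 s = 2.2068×10^9 m = 2.21×10^6 km.

2.21×10^6 km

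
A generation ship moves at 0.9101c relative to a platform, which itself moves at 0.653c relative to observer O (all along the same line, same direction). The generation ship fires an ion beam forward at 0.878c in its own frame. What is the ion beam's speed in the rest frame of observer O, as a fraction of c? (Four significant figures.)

First combine the ion beam and generation ship (S''→S'): u₁ = (0.878 + 0.9101)/(1 + 0.878×0.9101) = 1.7881/1.7990678 = 0.9939.
Then combine with the platform (S'→S): u = (0.9939 + 0.653)/(1 + 0.9939×0.653) = 1.6469/1.6490167 = 0.99872.

0.9987c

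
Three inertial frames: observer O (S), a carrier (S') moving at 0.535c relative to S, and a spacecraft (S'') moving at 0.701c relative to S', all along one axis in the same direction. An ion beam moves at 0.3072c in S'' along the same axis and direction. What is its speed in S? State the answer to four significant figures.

0.9451c

First combine the ion beam and spacecraft (S''→S'): u₁ = (0.3072 + 0.701)/(1 + 0.3072×0.701) = 1.0082/1.2153472 = 0.82956.
Then combine with the carrier (S'→S): u = (0.82956 + 0.535)/(1 + 0.82956×0.535) = 1.36456/1.4438146 = 0.94511.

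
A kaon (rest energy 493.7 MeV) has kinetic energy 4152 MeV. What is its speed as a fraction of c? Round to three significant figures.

γ = 1 + K/(mc²) = 1 + 4152/493.7 = 9.41.
β = √(1 − 1/γ²) = √(1 − 0.0112933) = √0.9887067 = 0.994.

0.994c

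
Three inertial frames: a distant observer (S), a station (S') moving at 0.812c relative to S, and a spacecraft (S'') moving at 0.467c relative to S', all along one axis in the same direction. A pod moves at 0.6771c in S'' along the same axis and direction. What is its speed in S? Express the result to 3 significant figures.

0.986c

Apply u = (u'+v)/(1+u'v) twice. Pod in the station frame: (0.6771+0.467)/(1+0.6771·0.467) = 1.1441/1.3162057 = 0.86924c.
That velocity, transformed to the rest frame of a distant observer: (0.86924+0.812)/(1+0.86924·0.812) = 1.68124/1.70582288 = 0.98559c.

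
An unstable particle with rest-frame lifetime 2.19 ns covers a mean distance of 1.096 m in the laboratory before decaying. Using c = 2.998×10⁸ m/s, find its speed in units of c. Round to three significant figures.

0.858c

Let x = d/(cτ) = 1.096 m / (2.998×10⁸ m/s × 2.190×10^-9 s) = 1.6693. Since d = βγcτ, x = βγ = β/√(1−β²).
Solving: β² = x²/(1+x²) = 2.78656/3.78656 = 0.735908, so β = 0.858.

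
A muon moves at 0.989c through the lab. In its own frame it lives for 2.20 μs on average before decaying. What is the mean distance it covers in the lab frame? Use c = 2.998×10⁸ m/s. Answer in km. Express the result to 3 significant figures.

With β = 0.989, γ = 1/√(1 − 0.989²) = 1/√0.021879 = 6.7606.
Lab-frame lifetime: Δt = γτ = 6.7606 × 2.20 μs = 14.873 μs.
Distance: d = vΔt = 0.989 × 2.998×10⁸ m/s × 1.4873×10^-5 s = 4410 m = 4.41 km.

4.41 km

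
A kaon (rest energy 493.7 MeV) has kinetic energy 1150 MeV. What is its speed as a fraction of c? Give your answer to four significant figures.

γ = 1 + K/(mc²) = 1 + 1150/493.7 = 3.3293.
β = √(1 − 1/γ²) = √(1 − 0.0902182) = √0.9097818 = 0.9538.

0.9538c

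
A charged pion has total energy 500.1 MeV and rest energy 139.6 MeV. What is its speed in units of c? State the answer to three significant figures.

0.960c

Total energy E = γmc² gives γ = 500.1/139.6 = 3.5824.
Hence β = √(1 − 1/γ²) = √(1 − 0.0779205) = √0.9220795 = 0.960.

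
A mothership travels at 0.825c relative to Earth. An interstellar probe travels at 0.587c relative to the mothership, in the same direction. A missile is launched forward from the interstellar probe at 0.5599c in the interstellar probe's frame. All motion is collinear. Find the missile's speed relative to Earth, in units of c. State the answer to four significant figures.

0.9860c

First combine the missile and interstellar probe (S''→S'): u₁ = (0.5599 + 0.587)/(1 + 0.5599×0.587) = 1.1469/1.3286613 = 0.8632.
Then combine with the mothership (S'→S): u = (0.8632 + 0.825)/(1 + 0.8632×0.825) = 1.6882/1.71214 = 0.98602.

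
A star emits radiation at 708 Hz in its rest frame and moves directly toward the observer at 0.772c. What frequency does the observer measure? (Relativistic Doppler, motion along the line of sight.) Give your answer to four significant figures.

1974 Hz

Relativistic Doppler (source moving toward): f_obs = f_src · √((1+β)/(1−β)).
With β = 0.772: factor = √(1.772/0.228) = 2.7878.
f_obs = 708 × 2.7878 = 1974 Hz.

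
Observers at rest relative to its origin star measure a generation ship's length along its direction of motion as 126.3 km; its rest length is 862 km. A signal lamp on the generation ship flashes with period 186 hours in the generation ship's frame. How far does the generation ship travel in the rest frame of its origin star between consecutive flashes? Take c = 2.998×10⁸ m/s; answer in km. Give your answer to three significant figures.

From L = L₀/γ: γ = 862/126.3 = 6.82502.
β = √(1 − 1/γ²) = 0.98921. Lab-frame period = γτ = 6.82502×186 hours = 1269.5 hours. Distance = βc × γτ = 0.98921 × 2.998×10⁸ m/s × 4570200 s = 1.3554×10^15 m = 1.36×10^12 km.

1.36×10^12 km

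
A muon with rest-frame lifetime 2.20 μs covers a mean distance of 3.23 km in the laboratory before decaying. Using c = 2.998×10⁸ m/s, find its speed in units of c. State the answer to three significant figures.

Lab distance = (lab lifetime)·v = γτ·βc, so βγ = d/(cτ) = 3230/(2.998×10⁸ × 2.200×10^-6) = 4.8972.
With βγ = 4.8972: γ² = 1 + (βγ)² = 24.9826, and β = (βγ)/γ = 4.8972/4.99826 = 0.980.

0.980c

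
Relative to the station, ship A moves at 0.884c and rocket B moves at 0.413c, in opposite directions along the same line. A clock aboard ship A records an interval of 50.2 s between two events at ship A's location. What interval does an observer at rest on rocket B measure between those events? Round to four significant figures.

161.0 s

The velocity of ship A relative to rocket B is (0.884 + 0.413)c / (1 + 0.884×0.413) = 0.95012c; relative speed 0.95012c.
γ for this relative speed: γ = 1/√(1 − 0.902728) = 3.2063.
Ship A's interval is proper; time dilation gives Δt_B = γΔτ = 3.2063 × 50.2 s = 161.0 s.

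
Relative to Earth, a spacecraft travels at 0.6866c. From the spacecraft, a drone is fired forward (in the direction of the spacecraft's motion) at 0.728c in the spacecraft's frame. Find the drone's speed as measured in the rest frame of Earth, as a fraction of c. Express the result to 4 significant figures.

0.9432c

Relativistic velocity addition: u = (u' + v)/(1 + u'v/c²), with u' = 0.728c and v = 0.6866c.
Numerator: 0.728 + 0.6866 = 1.4146. Denominator: 1 + (0.728)(0.6866) = 1.4998448.
u = 1.4146/1.4998448 = 0.94316, so the speed is 0.9432c.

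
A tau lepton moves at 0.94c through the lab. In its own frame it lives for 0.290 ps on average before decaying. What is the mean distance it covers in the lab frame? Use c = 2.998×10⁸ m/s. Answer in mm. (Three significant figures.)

0.240 mm

γ = 1/√(1 − β²) = 1/√(1 − 0.8836) = 1/√0.1164 = 1/0.341174 = 2.9311.
Lab-frame lifetime: Δt = γτ = 2.9311 × 0.290 ps = 0.85002 ps.
Distance: d = vΔt = 0.94 × 2.998×10⁸ m/s × 8.5002×10^-13 s = 2.40×10^-4 m = 0.240 mm.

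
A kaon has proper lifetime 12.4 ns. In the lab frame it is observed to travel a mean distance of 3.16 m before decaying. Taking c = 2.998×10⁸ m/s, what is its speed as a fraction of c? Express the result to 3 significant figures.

d = βγcτ ⇒ βγ = d/(cτ) = 3.160 m / (3.71752 m) = 0.85003.
β = (βγ)/√(1+(βγ)²) = 0.85003/√1.722551 = 0.648.

0.648c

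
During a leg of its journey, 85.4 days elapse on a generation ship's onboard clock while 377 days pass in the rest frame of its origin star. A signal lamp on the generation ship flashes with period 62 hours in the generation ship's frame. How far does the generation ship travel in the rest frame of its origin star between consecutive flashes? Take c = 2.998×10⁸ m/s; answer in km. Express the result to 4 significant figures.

2.877×10^11 km

γ = Δt/Δτ = 377/85.4 = 4.41452.
β = √(1 − 1/γ²) = 0.97401. Lab-frame period = γτ = 4.41452×62 hours = 273.7 hours. Distance = βc × γτ = 0.97401 × 2.998×10⁸ m/s × 985320 s = 2.8772×10^14 m = 2.877×10^11 km.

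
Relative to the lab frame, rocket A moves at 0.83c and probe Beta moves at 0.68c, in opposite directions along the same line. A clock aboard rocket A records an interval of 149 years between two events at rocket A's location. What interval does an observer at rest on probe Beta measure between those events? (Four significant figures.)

570.0 years

Transform rocket A's velocity into probe Beta's frame: (0.83 + 0.68)/(1 + 0.83·0.68) = 1.51/1.5644, so the relative speed is 0.96523c.
At |u| = 0.96523c, γ = (1 − 0.931669)^(−1/2) = 3.8255.
Rocket A's interval is proper; time dilation gives Δt_B = γΔτ = 3.8255 × 149 years = 570.0 years.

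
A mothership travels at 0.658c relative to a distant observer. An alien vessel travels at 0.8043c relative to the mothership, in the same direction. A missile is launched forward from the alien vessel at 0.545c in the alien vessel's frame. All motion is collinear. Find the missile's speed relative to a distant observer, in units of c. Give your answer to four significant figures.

0.9869c

Apply u = (u'+v)/(1+u'v) twice. Missile in the mothership frame: (0.545+0.8043)/(1+0.545·0.8043) = 1.3493/1.4383435 = 0.93809c.
That velocity, transformed to the rest frame of a distant observer: (0.93809+0.658)/(1+0.93809·0.658) = 1.59609/1.61726322 = 0.98691c.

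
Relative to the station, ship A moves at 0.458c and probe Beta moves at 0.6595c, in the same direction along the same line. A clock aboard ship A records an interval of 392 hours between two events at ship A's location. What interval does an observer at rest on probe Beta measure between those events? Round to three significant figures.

The velocity of ship A relative to probe Beta is (0.458 − 0.6595)c / (1 − 0.458×0.6595) = −0.2887c; relative speed 0.2887c.
γ for this relative speed: γ = 1/√(1 − 0.0833477) = 1.0445.
The clock on ship A records proper time, so probe Beta measures Δt = γΔτ = 1.0445 × 392 = 409 hours.

409 hours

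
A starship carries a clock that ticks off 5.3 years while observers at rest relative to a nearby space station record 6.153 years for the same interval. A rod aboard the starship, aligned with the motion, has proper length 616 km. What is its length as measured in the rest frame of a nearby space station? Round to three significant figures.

531 km

From Δt = γΔτ: γ = 6.153/5.3 = 1.16094.
The rod contracts by the same γ: 616 km / 1.16094 = 531 km.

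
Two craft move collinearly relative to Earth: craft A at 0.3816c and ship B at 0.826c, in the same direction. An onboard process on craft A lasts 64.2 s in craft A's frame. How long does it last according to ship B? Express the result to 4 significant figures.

Speed of craft A in ship B's frame: u = (v_A − v_B)/(1 − v_A v_B/c²) = (0.3816 − 0.826)/(1 − 0.3816×0.826) = −0.4444/0.6847984 = −0.64895; |u| = 0.64895c.
At |u| = 0.64895c, γ = (1 − 0.421136)^(−1/2) = 1.3144.
Craft A's interval is proper; time dilation gives Δt_B = γΔτ = 1.3144 × 64.2 s = 84.38 s.

84.38 s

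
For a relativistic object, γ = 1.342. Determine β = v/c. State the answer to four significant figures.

β = √(1 − 1/γ²) = √(1 − 1/1.800964) = √0.444742 = 0.6669.

0.6669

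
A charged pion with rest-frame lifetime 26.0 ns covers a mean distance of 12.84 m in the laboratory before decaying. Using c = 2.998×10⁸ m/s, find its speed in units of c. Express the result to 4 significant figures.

0.8548c

Let x = d/(cτ) = 12.84 m / (2.998×10⁸ m/s × 2.600×10^-8 s) = 1.6473. Since d = βγcτ, x = βγ = β/√(1−β²).
Solving: β² = x²/(1+x²) = 2.7136/3.7136 = 0.73072, so β = 0.8548.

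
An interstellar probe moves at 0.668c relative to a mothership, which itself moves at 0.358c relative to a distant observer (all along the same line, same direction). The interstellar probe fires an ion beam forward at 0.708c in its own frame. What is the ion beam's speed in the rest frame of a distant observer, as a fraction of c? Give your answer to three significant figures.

First combine the ion beam and interstellar probe (S''→S'): u₁ = (0.708 + 0.668)/(1 + 0.708×0.668) = 1.376/1.472944 = 0.93418.
Then combine with the mothership (S'→S): u = (0.93418 + 0.358)/(1 + 0.93418×0.358) = 1.29218/1.33443644 = 0.96833.

0.968c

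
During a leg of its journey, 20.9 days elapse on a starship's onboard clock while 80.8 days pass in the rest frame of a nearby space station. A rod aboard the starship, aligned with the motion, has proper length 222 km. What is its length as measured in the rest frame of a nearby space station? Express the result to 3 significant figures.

γ = Δt/Δτ = 80.8/20.9 = 3.86603.
The rod contracts by the same γ: 222 km / 3.86603 = 57.4 km.

57.4 km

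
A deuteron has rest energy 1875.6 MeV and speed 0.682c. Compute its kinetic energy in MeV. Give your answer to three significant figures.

689 MeV

γ = 1/√(1 − β²) = 1/√(1 − 0.465124) = 1/√0.534876 = 1/0.731352 = 1.36733.
Kinetic energy: K = (γ − 1)mc² = (1.36733 − 1) × 1875.6 MeV = 0.36733 × 1875.6 = 689 MeV.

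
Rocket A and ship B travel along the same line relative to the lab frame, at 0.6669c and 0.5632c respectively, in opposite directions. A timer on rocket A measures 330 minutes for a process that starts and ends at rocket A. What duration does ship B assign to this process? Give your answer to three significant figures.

Transform rocket A's velocity into ship B's frame: (0.6669 + 0.5632)/(1 + 0.6669·0.5632) = 1.2301/1.37559808, so the relative speed is 0.89423c.
At |u| = 0.89423c, γ = (1 − 0.799647)^(−1/2) = 2.2341.
Rocket A's interval is proper; time dilation gives Δt_B = γΔτ = 2.2341 × 330 minutes = 737 minutes.

737 minutes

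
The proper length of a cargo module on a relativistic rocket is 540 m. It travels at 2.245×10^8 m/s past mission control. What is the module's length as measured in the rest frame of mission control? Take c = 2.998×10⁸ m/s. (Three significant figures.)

β = v/c = (2.245×10^8 m/s)/(2.998×10⁸ m/s) = 0.748833.
Lorentz factor: γ = (1 − 0.5607509)^(−1/2) = 1.5088.
Along the direction of motion the measured length is L₀/γ = 540/1.5088 = 358 m.

358 m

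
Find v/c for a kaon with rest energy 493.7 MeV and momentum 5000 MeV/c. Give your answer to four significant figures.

0.9952

pc/(mc²) = 5000/493.7 = 10.128 = βγ = β/√(1−β²).
So β² = x²/(1 + x²) with x = 10.128: x² = 102.576, β² = 102.576/103.576 = 0.990345, β = 0.9952.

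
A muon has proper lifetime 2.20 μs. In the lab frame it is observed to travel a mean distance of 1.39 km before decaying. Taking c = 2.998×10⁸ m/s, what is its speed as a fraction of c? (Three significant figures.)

Lab distance = (lab lifetime)·v = γτ·βc, so βγ = d/(cτ) = 1390/(2.998×10⁸ × 2.200×10^-6) = 2.1075.
With βγ = 2.1075: γ² = 1 + (βγ)² = 5.44156, and β = (βγ)/γ = 2.1075/2.33272 = 0.903.

0.903c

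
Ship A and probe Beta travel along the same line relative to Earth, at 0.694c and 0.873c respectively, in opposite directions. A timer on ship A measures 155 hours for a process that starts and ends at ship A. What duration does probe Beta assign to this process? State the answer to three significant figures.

Transform ship A's velocity into probe Beta's frame: (0.694 + 0.873)/(1 + 0.694·0.873) = 1.567/1.605862, so the relative speed is 0.9758c.
γ for this relative speed: γ = 1/√(1 − 0.952186) = 4.5732.
The clock on ship A records proper time, so probe Beta measures Δt = γΔτ = 4.5732 × 155 = 709 hours.

709 hours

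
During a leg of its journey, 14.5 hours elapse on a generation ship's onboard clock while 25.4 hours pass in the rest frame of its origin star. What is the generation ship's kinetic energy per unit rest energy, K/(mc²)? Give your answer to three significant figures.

γ = Δt/Δτ = 25.4/14.5 = 1.75172.
K/(mc²) = γ − 1 = 1.75172 − 1 = 0.752.

0.752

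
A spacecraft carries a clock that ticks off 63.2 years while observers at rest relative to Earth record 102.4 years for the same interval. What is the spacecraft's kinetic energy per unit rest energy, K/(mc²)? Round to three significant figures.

0.620

γ = Δt/Δτ = 102.4/63.2 = 1.62025.
K/(mc²) = γ − 1 = 1.62025 − 1 = 0.620.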